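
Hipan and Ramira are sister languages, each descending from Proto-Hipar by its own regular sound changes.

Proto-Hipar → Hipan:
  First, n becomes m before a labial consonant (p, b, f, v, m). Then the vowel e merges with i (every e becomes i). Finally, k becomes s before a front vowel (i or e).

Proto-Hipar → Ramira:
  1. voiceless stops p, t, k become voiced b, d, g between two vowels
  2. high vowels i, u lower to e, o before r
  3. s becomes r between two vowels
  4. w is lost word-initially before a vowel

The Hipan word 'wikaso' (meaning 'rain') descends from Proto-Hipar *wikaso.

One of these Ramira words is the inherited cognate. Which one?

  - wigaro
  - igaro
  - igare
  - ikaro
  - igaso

igaro

Ramira: *wikaso > wigaso > wigaro > igaro  (by intervocalic voicing, rhotacism, glide loss)
The other candidates each miss or misapply at least one Ramira change.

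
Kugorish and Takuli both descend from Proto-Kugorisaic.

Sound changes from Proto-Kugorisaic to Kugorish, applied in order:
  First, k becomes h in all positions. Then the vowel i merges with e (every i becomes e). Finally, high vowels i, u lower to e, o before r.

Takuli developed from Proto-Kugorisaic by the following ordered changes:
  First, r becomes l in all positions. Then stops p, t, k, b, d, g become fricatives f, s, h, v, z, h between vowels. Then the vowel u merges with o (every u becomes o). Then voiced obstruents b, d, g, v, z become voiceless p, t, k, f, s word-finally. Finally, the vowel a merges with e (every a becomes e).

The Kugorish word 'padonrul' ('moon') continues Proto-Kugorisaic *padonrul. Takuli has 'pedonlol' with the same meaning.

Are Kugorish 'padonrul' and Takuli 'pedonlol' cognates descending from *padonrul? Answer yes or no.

Derive the expected Takuli reflex of *padonrul:
Takuli: start from *padonrul.
  rule 1 (unconditioned shift): padonrul → padonlul
  rule 2 (intervocalic lenition): padonlul → pazonlul
  rule 3 (vowel merger): pazonlul → pazonlol
  rule 4: no change — pazonlol
  rule 5 (vowel merger): pazonlol → pezonlol
  ⇒ Takuli pezonlol
The regular Takuli reflex would be 'pezonlol', but the attested form is 'pedonlol'. The correspondence is irregular, so they are not cognates (the Takuli form has a different source).

no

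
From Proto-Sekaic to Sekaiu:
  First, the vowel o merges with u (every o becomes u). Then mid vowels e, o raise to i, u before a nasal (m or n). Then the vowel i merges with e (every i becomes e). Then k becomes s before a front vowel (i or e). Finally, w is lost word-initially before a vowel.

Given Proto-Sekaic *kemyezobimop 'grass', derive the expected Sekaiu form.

Sekaiu: *kemyezobimop
  kemyezobimop → kemyezubimup   [vowel merger]
  kemyezubimup → kimyezubimup   [pre-nasal raising]
  kimyezubimup → kemyezubemup   [vowel merger]
  kemyezubemup → semyezubemup   [palatalisation]
  semyezubemup (rule 5 does not apply)
  giving Sekaiu semyezubemup.

semyezubemup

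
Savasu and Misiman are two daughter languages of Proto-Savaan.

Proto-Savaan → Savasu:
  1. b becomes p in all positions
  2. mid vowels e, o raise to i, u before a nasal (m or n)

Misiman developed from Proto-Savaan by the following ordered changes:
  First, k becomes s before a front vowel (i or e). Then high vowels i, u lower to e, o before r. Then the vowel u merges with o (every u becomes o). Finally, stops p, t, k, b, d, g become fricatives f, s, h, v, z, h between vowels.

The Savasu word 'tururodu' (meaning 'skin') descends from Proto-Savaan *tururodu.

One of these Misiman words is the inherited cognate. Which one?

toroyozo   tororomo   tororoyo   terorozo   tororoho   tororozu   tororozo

Misiman: *tururodu
  tururodu (rule 1 does not apply)
  tururodu → tororodu   [pre-rhotic lowering]
  tororodu → tororodo   [vowel merger]
  tororodo → tororozo   [intervocalic lenition]
  giving Misiman tororozo.
Among the options, 'tororozo' alone shows every Misiman change applied in order.

tororozo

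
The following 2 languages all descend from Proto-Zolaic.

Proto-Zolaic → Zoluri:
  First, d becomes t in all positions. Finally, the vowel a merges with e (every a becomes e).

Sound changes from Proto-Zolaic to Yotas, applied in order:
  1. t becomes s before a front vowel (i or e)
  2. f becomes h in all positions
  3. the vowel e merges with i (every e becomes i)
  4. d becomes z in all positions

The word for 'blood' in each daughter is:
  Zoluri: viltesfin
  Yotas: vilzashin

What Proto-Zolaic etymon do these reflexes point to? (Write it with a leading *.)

Position 4: Zoluri has t, Yotas has z. Taking the neighbouring segments as reconstructed: Zoluri t could go back to *t or *d; Yotas z could go back to *d or *z — the one source consistent with every daughter is *d.
Position 5: Zoluri has e, Yotas has a. Yotas preserves a here (none of its changes turn any other segment into a), so the proto-segment is *a.
Position 7: Zoluri has f, Yotas has h. Zoluri preserves f here (none of its changes turn any other segment into f), so the proto-segment is *f.
The remaining positions agree across the daughters. Check the candidate against every language:
Zoluri: *vildasfin > viltasfin > viltesfin  (by unconditioned shift, vowel merger)
Yotas: start from *vildasfin.
  rule 1: no change — vildasfin
  rule 2 (unconditioned shift): vildasfin → vildashin
  rule 3: no change — vildashin
  rule 4 (unconditioned shift): vildashin → vilzashin
  ⇒ Yotas vilzashin
Only *vildasfin yields all of Zoluri viltesfin, Yotas vilzashin.

*vildasfin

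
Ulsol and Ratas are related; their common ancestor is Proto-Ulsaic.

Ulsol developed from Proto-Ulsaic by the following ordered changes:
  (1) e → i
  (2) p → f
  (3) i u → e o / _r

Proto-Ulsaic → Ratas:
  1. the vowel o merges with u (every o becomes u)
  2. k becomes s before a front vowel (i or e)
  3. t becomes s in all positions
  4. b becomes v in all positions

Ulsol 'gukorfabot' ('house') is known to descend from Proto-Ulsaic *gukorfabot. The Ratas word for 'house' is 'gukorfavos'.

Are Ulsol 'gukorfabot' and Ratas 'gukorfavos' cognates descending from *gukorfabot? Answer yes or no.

Derive the expected Ratas reflex of *gukorfabot:
Ratas: start from *gukorfabot.
  rule 1 (vowel merger): gukorfabot → gukurfabut
  rule 2: no change — gukurfabut
  rule 3 (unconditioned shift): gukurfabut → gukurfabus
  rule 4 (unconditioned shift): gukurfabus → gukurfavus
  ⇒ Ratas gukurfavus
The regular Ratas reflex would be 'gukurfavus', but the attested form is 'gukorfavos'. The correspondence is irregular, so they are not cognates (the Ratas form has a different source).

no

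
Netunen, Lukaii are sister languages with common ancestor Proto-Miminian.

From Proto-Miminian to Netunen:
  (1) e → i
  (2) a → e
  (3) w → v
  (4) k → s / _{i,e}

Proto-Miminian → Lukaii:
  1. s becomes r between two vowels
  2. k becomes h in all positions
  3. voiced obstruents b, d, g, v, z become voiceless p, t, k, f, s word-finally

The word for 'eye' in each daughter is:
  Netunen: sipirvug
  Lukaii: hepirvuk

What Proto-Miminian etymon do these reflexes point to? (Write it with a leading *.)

*kepirvug

Position 8: Netunen has g, Lukaii has k. Netunen preserves g here (none of its changes turn any other segment into g), so the proto-segment is *g.
Position 2: Netunen has i, Lukaii has e. Lukaii preserves e here (none of its changes turn any other segment into e), so the proto-segment is *e.
This points to *kepirvug. Verify forward in each daughter:
Netunen: start from *kepirvug.
  rule 1 (vowel merger): kepirvug → kipirvug
  rule 2: no change — kipirvug
  rule 3: no change — kipirvug
  rule 4 (palatalisation): kipirvug → sipirvug
  ⇒ Netunen sipirvug
Lukaii: start from *kepirvug.
  rule 1: no change — kepirvug
  rule 2 (unconditioned shift): kepirvug → hepirvug
  rule 3 (final devoicing): hepirvug → hepirvuk
  ⇒ Lukaii hepirvuk
No other proto-form is consistent with every reflex, so the reconstruction is *kepirvug.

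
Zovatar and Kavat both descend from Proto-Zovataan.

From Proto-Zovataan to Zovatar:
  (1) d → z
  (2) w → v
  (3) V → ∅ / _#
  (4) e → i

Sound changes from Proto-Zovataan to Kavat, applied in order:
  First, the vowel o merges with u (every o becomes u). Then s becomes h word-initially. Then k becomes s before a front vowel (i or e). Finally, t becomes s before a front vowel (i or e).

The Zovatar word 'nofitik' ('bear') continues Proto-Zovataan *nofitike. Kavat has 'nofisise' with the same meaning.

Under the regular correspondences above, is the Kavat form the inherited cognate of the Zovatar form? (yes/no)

Derive the expected Kavat reflex of *nofitike:
Kavat: start from *nofitike.
  rule 1 (vowel merger): nofitike → nufitike
  rule 2: no change — nufitike
  rule 3 (palatalisation): nufitike → nufitise
  rule 4 (palatalisation): nufitise → nufisise
  ⇒ Kavat nufisise
The regular Kavat reflex would be 'nufisise', but the attested form is 'nofisise'. The correspondence is irregular, so they are not cognates (the Kavat form has a different source).

no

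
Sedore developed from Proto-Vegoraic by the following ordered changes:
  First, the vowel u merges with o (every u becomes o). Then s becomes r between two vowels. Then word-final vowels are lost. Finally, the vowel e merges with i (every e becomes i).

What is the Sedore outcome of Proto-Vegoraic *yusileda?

yorilid

Sedore: *yusileda > yosileda > yorileda > yoriled > yorilid  (by vowel merger, rhotacism, apocope, vowel merger)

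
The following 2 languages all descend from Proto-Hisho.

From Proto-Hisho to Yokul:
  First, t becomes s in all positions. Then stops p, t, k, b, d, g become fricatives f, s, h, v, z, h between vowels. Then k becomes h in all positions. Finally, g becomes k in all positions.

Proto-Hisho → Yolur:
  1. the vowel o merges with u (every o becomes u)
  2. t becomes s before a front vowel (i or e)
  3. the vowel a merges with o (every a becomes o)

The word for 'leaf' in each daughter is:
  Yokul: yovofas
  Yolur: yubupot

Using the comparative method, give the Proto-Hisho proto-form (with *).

*yobopat

Position 4: Yokul has o, Yolur has u. Yokul preserves o here (none of its changes turn any other segment into o), so the proto-segment is *o.
Position 2: Yokul has o, Yolur has u. Yokul preserves o here (none of its changes turn any other segment into o), so the proto-segment is *o.
Position 3: Yokul has v, Yolur has b. Yolur preserves b here (none of its changes turn any other segment into b), so the proto-segment is *b.
Continuing position by position gives *yobopat; check it forward:
Yokul: *yobopat
  yobopat → yobopas   [unconditioned shift]
  yobopas → yovofas   [intervocalic lenition]
  yovofas (rule 3 does not apply)
  yovofas (rule 4 does not apply)
  giving Yokul yovofas.
Yolur: start from *yobopat.
  rule 1 (vowel merger): yobopat → yubupat
  rule 2: no change — yubupat
  rule 3 (vowel merger): yubupat → yubupot
  ⇒ Yolur yubupot
Only *yobopat yields all of Yokul yovofas, Yolur yubupot.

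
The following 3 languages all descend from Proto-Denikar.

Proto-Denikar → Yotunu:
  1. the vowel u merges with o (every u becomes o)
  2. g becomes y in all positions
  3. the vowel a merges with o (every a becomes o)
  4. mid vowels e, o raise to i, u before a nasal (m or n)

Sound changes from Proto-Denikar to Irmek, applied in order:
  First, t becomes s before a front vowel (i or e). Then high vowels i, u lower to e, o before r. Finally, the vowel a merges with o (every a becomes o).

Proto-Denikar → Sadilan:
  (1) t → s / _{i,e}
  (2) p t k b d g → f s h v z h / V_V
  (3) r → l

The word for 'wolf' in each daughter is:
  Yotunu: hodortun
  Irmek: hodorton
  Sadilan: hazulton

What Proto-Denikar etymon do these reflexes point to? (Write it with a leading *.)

*hadurton

Position 7: Yotunu has u, Irmek has o, Sadilan has o. Sadilan preserves o here (none of its changes turn any other segment into o), so the proto-segment is *o.
Position 2: Yotunu has o, Irmek has o, Sadilan has a. Sadilan preserves a here (none of its changes turn any other segment into a), so the proto-segment is *a.
Position 3: Yotunu has d, Irmek has d, Sadilan has z. Yotunu preserves d here (none of its changes turn any other segment into d), so the proto-segment is *d.
Verify the candidate proto-form against each daughter:
Yotunu: start from *hadurton.
  rule 1 (vowel merger): hadurton → hadorton
  rule 2: no change — hadorton
  rule 3 (vowel merger): hadorton → hodorton
  rule 4 (pre-nasal raising): hodorton → hodortun
  ⇒ Yotunu hodortun
Irmek: *hadurton > hadorton > hodorton  (by pre-rhotic lowering, vowel merger)
Sadilan: *hadurton
  hadurton (rule 1 does not apply)
  hadurton → hazurton   [intervocalic lenition]
  hazurton → hazulton   [unconditioned shift]
  giving Sadilan hazulton.
No other proto-form is consistent with every reflex, so the reconstruction is *hadurton.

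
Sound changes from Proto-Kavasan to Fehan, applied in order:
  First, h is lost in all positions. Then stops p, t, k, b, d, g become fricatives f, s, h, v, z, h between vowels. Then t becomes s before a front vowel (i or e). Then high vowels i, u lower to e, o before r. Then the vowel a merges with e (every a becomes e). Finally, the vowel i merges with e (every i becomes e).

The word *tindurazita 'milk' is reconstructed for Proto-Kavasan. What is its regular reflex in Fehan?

Fehan: *tindurazita
  tindurazita (rule 1 does not apply)
  tindurazita → tindurazisa   [intervocalic lenition]
  tindurazisa → sindurazisa   [palatalisation]
  sindurazisa → sindorazisa   [pre-rhotic lowering]
  sindorazisa → sindorezise   [vowel merger]
  sindorezise → sendorezese   [vowel merger]
  giving Fehan sendorezese.

sendorezese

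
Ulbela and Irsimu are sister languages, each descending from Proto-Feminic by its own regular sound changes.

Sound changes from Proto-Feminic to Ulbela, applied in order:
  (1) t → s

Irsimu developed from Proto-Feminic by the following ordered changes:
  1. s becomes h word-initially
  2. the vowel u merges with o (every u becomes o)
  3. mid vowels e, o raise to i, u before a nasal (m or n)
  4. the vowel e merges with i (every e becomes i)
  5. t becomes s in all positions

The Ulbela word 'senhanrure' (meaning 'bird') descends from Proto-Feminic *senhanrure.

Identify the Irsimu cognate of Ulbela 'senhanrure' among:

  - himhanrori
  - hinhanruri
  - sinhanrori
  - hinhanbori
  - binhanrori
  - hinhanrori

Irsimu: *senhanrure
  senhanrure → henhanrure   [debuccalisation]
  henhanrure → henhanrore   [vowel merger]
  henhanrore → hinhanrore   [pre-nasal raising]
  hinhanrore → hinhanrori   [vowel merger]
  hinhanrori (rule 5 does not apply)
  giving Irsimu hinhanrori.
The other candidates each miss or misapply at least one Irsimu change.

hinhanrori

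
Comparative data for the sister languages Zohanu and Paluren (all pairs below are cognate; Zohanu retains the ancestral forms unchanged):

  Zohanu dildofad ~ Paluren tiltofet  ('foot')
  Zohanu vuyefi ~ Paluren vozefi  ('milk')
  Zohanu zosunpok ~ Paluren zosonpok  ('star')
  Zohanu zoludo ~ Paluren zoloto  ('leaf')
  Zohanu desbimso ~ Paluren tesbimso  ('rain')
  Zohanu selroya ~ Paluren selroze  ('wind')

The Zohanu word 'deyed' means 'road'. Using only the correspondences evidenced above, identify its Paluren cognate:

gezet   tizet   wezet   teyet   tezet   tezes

tezet

desbimso ~ tesbimso — Zohanu d corresponds to Paluren t word-initially before a front vowel.
vuyefi ~ vozefi — Zohanu y corresponds to Paluren z between vowels (before a front vowel).
dildofad ~ tiltofet — Zohanu d corresponds to Paluren t word-finally.
Applying these to Zohanu 'deyed':
  deyed → teyed   (d→t word-initially before a front vowel)
  teyed → tezed   (y→z between vowels (before a front vowel))
  tezed → tezet   (d→t word-finally)
So the Paluren cognate is 'tezet'.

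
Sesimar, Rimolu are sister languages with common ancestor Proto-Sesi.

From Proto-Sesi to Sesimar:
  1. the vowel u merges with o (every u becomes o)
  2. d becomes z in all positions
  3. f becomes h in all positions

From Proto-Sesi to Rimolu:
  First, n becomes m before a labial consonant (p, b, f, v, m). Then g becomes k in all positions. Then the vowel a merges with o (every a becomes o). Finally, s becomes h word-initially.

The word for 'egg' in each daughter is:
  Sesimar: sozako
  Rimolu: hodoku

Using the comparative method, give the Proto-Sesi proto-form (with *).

Position 3: Sesimar has z, Rimolu has d. Rimolu preserves d here (none of its changes turn any other segment into d), so the proto-segment is *d.
Position 1: Sesimar has s, Rimolu has h. Sesimar preserves s here (none of its changes turn any other segment into s), so the proto-segment is *s.
Verify the candidate proto-form against each daughter:
Sesimar: *sodaku
  sodaku → sodako   [vowel merger]
  sodako → sozako   [unconditioned shift]
  sozako (rule 3 does not apply)
  giving Sesimar sozako.
Rimolu: *sodaku
  sodaku (rule 1 does not apply)
  sodaku (rule 2 does not apply)
  sodaku → sodoku   [vowel merger]
  sodoku → hodoku   [debuccalisation]
  giving Rimolu hodoku.
*sodaku is the unique common source.

*sodaku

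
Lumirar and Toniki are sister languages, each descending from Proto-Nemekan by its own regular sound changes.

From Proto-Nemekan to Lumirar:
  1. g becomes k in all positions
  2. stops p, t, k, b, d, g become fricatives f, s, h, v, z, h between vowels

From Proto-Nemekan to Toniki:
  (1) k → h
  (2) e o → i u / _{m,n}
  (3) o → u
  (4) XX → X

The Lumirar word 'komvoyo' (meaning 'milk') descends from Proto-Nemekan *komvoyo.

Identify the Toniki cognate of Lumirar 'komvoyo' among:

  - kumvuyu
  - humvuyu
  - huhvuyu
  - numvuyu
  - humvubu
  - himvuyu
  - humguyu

Toniki: start from *komvoyo.
  rule 1 (unconditioned shift): komvoyo → homvoyo
  rule 2 (pre-nasal raising): homvoyo → humvoyo
  rule 3 (vowel merger): humvoyo → humvuyu
  rule 4: no change — humvuyu
  ⇒ Toniki humvuyu
Only 'humvuyu' matches the regular Toniki development of *komvoyo.

humvuyu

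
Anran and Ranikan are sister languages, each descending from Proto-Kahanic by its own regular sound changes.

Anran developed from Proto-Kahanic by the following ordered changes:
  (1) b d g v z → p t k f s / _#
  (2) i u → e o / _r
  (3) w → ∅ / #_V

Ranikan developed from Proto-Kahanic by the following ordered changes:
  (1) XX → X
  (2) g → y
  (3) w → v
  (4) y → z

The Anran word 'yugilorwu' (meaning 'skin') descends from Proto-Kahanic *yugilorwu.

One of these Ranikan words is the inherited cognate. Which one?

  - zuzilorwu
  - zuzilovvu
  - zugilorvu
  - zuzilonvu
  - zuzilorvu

Ranikan: *yugilorwu
  yugilorwu (rule 1 does not apply)
  yugilorwu → yuyilorwu   [unconditioned shift]
  yuyilorwu → yuyilorvu   [unconditioned shift]
  yuyilorvu → zuzilorvu   [unconditioned shift]
  giving Ranikan zuzilorvu.
Among the options, 'zuzilorvu' alone shows every Ranikan change applied in order.

zuzilorvu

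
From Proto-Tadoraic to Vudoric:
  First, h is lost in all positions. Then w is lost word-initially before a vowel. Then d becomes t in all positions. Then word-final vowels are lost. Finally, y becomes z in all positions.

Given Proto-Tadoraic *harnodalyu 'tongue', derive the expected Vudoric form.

Vudoric: *harnodalyu
  harnodalyu → arnodalyu   [h-loss]
  arnodalyu (rule 2 does not apply)
  arnodalyu → arnotalyu   [unconditioned shift]
  arnotalyu → arnotaly   [apocope]
  arnotaly → arnotalz   [unconditioned shift]
  giving Vudoric arnotalz.

arnotalz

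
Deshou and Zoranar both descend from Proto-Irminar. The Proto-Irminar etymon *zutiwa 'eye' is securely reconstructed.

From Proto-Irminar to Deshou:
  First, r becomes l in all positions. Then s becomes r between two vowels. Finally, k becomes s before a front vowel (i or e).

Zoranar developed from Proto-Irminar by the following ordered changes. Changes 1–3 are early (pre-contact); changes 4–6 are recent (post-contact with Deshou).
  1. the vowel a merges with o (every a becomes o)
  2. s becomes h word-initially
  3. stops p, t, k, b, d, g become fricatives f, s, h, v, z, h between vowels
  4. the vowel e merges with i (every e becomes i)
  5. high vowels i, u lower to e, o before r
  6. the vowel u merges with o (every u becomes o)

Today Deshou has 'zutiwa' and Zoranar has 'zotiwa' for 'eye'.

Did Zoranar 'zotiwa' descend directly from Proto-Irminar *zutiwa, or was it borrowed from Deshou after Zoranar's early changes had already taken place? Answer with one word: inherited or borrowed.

If inherited, *zutiwa would pass through all of Zoranar's changes:
Zoranar: *zutiwa
  zutiwa → zutiwo   [vowel merger]
  zutiwo (rule 2 does not apply)
  zutiwo → zusiwo   [intervocalic lenition]
  zusiwo (rule 4 does not apply)
  zusiwo (rule 5 does not apply)
  zusiwo → zosiwo   [vowel merger]
  giving Zoranar zosiwo.
If borrowed from Deshou 'zutiwa' after the early changes, it would undergo only the recent ones:
  rule 4 (vowel merger): no change (zutiwa)
  rule 5 (pre-rhotic lowering): no change (zutiwa)
  rule 6 (vowel merger): zutiwa → zotiwa
  ⇒ as a loan: zotiwa
Zoranar 'zotiwa' matches the loan outcome 'zotiwa', not the inherited 'zosiwo' — it skipped the early Zoranar changes, so it was borrowed from Deshou.

borrowed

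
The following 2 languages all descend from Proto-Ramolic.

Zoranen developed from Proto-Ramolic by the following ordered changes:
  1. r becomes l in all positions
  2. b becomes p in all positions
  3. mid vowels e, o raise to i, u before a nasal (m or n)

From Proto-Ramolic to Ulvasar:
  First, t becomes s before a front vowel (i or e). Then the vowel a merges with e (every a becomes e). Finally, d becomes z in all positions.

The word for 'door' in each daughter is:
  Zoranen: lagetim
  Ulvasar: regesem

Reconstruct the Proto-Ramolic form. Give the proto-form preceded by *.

Position 2: Zoranen has a, Ulvasar has e. Zoranen preserves a here (none of its changes turn any other segment into a), so the proto-segment is *a.
Position 5: Zoranen has t, Ulvasar has s. Zoranen preserves t here (none of its changes turn any other segment into t), so the proto-segment is *t.
Position 1: Zoranen has l, Ulvasar has r. Ulvasar preserves r here (none of its changes turn any other segment into r), so the proto-segment is *r.
Continuing position by position gives *ragetem; check it forward:
Zoranen: start from *ragetem.
  rule 1 (unconditioned shift): ragetem → lagetem
  rule 2: no change — lagetem
  rule 3 (pre-nasal raising): lagetem → lagetim
  ⇒ Zoranen lagetim
Ulvasar: *ragetem > ragesem > regesem  (by palatalisation, vowel merger)
*ragetem is the unique common source.

*ragetem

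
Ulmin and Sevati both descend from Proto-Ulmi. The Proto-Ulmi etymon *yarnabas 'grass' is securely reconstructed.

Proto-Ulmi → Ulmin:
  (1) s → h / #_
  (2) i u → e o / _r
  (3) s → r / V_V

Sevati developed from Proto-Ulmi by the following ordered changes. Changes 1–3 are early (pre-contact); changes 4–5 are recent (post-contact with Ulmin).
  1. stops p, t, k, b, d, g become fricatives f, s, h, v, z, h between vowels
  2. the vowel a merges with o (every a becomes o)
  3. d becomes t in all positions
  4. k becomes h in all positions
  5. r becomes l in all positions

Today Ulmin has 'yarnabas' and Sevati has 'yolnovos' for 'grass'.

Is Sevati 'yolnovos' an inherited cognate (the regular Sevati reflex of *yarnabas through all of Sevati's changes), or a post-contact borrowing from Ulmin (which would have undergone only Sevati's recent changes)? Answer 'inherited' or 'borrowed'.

inherited

If inherited, *yarnabas would pass through all of Sevati's changes:
Sevati: *yarnabas > yarnavas > yornovos > yolnovos  (by intervocalic lenition, vowel merger, unconditioned shift)
If borrowed from Ulmin 'yarnabas' after the early changes, it would undergo only the recent ones:
  rule 4 (unconditioned shift): no change (yarnabas)
  rule 5 (unconditioned shift): yarnabas → yalnabas
  ⇒ as a loan: yalnabas
Sevati 'yolnovos' matches the inherited outcome exactly, so it is an inherited cognate, not a loan.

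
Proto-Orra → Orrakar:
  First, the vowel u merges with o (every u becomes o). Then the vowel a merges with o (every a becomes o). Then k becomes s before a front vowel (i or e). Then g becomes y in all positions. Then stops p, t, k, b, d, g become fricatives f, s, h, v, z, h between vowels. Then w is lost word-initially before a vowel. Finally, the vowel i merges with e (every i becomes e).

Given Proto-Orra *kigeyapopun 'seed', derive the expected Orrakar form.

seyeyofofon

Orrakar: start from *kigeyapopun.
  rule 1 (vowel merger): kigeyapopun → kigeyapopon
  rule 2 (vowel merger): kigeyapopon → kigeyopopon
  rule 3 (palatalisation): kigeyopopon → sigeyopopon
  rule 4 (unconditioned shift): sigeyopopon → siyeyopopon
  rule 5 (intervocalic lenition): siyeyopopon → siyeyofofon
  rule 6: no change — siyeyofofon
  rule 7 (vowel merger): siyeyofofon → seyeyofofon
  ⇒ Orrakar seyeyofofon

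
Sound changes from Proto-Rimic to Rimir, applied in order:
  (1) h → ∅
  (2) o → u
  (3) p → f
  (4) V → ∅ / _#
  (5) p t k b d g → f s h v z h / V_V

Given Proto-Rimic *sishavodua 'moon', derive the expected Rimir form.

sisavuzu

Rimir: start from *sishavodua.
  rule 1 (h-loss): sishavodua → sisavodua
  rule 2 (vowel merger): sisavodua → sisavudua
  rule 3: no change — sisavudua
  rule 4 (apocope): sisavudua → sisavudu
  rule 5 (intervocalic lenition): sisavudu → sisavuzu
  ⇒ Rimir sisavuzu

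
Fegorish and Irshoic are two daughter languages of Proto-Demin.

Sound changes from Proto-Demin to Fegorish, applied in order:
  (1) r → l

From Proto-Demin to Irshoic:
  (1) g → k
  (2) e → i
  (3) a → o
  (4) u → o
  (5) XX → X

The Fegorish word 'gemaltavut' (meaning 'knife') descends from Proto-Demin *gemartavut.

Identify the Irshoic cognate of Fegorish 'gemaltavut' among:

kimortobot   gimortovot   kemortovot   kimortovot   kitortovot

kimortovot

Irshoic: *gemartavut
  gemartavut → kemartavut   [unconditioned shift]
  kemartavut → kimartavut   [vowel merger]
  kimartavut → kimortovut   [vowel merger]
  kimortovut → kimortovot   [vowel merger]
  kimortovot (rule 5 does not apply)
  giving Irshoic kimortovot.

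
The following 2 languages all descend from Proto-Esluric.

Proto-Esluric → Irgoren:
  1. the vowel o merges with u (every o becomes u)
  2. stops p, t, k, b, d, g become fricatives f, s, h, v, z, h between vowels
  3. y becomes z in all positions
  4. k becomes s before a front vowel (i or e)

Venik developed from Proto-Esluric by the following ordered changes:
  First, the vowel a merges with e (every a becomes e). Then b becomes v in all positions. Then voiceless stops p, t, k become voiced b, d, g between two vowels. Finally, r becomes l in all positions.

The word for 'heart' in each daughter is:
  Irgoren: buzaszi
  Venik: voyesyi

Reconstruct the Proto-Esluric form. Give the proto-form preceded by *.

*boyasyi

Position 4: Irgoren has a, Venik has e. Irgoren preserves a here (none of its changes turn any other segment into a), so the proto-segment is *a.
Position 6: Irgoren has z, Venik has y. Venik preserves y here (none of its changes turn any other segment into y), so the proto-segment is *y.
This points to *boyasyi. Verify forward in each daughter:
Irgoren: *boyasyi > buyasyi > buzaszi  (by vowel merger, unconditioned shift)
Venik: *boyasyi > boyesyi > voyesyi  (by vowel merger, unconditioned shift)
*boyasyi is the unique common source.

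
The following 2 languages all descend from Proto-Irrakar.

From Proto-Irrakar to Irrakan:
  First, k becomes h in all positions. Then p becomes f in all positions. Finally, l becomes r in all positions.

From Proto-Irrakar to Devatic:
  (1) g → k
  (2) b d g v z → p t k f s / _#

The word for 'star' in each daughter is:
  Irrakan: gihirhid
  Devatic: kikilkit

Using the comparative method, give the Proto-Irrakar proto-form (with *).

Position 3: Irrakan has h, Devatic has k. Taking the neighbouring segments as reconstructed: Irrakan h could go back to *k or *h; Devatic k could go back to *k or *g — the one source consistent with every daughter is *k.
Position 5: Irrakan has r, Devatic has l. Devatic preserves l here (none of its changes turn any other segment into l), so the proto-segment is *l.
Position 1: Irrakan has g, Devatic has k. Irrakan preserves g here (none of its changes turn any other segment into g), so the proto-segment is *g.
This points to *gikilkid. Verify forward in each daughter:
Irrakan: start from *gikilkid.
  rule 1 (unconditioned shift): gikilkid → gihilhid
  rule 2: no change — gihilhid
  rule 3 (unconditioned shift): gihilhid → gihirhid
  ⇒ Irrakan gihirhid
Devatic: start from *gikilkid.
  rule 1 (unconditioned shift): gikilkid → kikilkid
  rule 2 (final devoicing): kikilkid → kikilkit
  ⇒ Devatic kikilkit
Only *gikilkid yields all of Irrakan gihirhid, Devatic kikilkit.

*gikilkid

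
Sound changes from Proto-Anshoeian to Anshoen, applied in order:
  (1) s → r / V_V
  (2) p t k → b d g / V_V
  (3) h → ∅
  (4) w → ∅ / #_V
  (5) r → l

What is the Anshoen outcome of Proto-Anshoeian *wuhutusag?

uudulag

Anshoen: start from *wuhutusag.
  rule 1 (rhotacism): wuhutusag → wuhuturag
  rule 2 (intervocalic voicing): wuhuturag → wuhudurag
  rule 3 (h-loss): wuhudurag → wuudurag
  rule 4 (glide loss): wuudurag → uudurag
  rule 5 (unconditioned shift): uudurag → uudulag
  ⇒ Anshoen uudulag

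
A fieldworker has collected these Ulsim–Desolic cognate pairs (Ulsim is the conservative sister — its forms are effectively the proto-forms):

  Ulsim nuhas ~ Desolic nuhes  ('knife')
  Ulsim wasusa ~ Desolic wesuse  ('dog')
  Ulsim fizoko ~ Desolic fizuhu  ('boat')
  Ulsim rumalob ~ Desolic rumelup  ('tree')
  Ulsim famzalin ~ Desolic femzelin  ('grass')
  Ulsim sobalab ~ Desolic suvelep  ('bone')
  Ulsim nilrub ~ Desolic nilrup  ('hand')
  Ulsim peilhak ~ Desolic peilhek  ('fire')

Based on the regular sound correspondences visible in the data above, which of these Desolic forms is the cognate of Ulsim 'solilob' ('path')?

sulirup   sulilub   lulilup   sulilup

fizoko ~ fizuhu — Ulsim o corresponds to Desolic u after a consonant, before a consonant other than r, m, n, p, b, f, v.
rumalob ~ rumelup, sobalab ~ suvelep — Ulsim o corresponds to Desolic u after a consonant, before a labial obstruent.
rumalob ~ rumelup, sobalab ~ suvelep — Ulsim b corresponds to Desolic p word-finally.
Applying these to Ulsim 'solilob':
  solilob → sulilob   (o→u after a consonant, before a consonant other than r, m, n, p, b, f, v)
  sulilob → sulilub   (o→u after a consonant, before a labial obstruent)
  sulilub → sulilup   (b→p word-finally)
So the Desolic cognate is 'sulilup'.

sulilup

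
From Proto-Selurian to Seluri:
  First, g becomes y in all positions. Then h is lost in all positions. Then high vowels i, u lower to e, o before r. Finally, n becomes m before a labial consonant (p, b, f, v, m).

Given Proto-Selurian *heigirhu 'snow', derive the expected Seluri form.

eiyeru

Seluri: *heigirhu
  heigirhu → heiyirhu   [unconditioned shift]
  heiyirhu → eiyiru   [h-loss]
  eiyiru → eiyeru   [pre-rhotic lowering]
  eiyeru (rule 4 does not apply)
  giving Seluri eiyeru.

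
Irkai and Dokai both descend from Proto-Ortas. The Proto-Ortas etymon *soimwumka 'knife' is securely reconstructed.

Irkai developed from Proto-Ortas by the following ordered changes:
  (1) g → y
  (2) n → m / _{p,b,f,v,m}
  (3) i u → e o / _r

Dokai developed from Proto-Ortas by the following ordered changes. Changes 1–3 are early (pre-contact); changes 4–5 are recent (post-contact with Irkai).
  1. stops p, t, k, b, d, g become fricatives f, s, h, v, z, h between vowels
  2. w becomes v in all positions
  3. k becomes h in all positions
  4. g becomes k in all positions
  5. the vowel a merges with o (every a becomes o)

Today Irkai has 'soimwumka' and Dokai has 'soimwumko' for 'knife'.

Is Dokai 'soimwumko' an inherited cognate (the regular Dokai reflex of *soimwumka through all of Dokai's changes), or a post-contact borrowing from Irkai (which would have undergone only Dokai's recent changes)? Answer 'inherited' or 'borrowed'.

borrowed

If inherited, *soimwumka would pass through all of Dokai's changes:
Dokai: *soimwumka > soimvumka > soimvumha > soimvumho  (by unconditioned shift, unconditioned shift, vowel merger)
If borrowed from Irkai 'soimwumka' after the early changes, it would undergo only the recent ones:
  rule 4 (unconditioned shift): no change (soimwumka)
  rule 5 (vowel merger): soimwumka → soimwumko
  ⇒ as a loan: soimwumko
Dokai 'soimwumko' matches the loan outcome 'soimwumko', not the inherited 'soimvumho' — it skipped the early Dokai changes, so it was borrowed from Irkai.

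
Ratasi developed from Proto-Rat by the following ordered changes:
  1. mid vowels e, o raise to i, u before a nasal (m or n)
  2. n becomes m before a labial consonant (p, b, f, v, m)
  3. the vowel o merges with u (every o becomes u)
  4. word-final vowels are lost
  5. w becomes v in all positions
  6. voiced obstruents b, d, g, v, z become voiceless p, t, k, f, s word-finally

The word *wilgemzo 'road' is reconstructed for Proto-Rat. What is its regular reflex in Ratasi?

vilgims

Ratasi: *wilgemzo
  wilgemzo → wilgimzo   [pre-nasal raising]
  wilgimzo (rule 2 does not apply)
  wilgimzo → wilgimzu   [vowel merger]
  wilgimzu → wilgimz   [apocope]
  wilgimz → vilgimz   [unconditioned shift]
  vilgimz → vilgims   [final devoicing]
  giving Ratasi vilgims.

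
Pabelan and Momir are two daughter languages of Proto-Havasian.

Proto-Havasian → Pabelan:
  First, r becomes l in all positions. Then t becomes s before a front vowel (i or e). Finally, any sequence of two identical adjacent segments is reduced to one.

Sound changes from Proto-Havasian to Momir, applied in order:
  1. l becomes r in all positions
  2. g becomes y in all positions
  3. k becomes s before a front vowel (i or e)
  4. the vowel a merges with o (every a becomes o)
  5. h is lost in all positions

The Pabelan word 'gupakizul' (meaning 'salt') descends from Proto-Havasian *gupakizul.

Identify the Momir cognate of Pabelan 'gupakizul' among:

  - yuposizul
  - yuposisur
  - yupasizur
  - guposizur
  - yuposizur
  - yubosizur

yuposizur

Momir: start from *gupakizul.
  rule 1 (unconditioned shift): gupakizul → gupakizur
  rule 2 (unconditioned shift): gupakizur → yupakizur
  rule 3 (palatalisation): yupakizur → yupasizur
  rule 4 (vowel merger): yupasizur → yuposizur
  rule 5: no change — yuposizur
  ⇒ Momir yuposizur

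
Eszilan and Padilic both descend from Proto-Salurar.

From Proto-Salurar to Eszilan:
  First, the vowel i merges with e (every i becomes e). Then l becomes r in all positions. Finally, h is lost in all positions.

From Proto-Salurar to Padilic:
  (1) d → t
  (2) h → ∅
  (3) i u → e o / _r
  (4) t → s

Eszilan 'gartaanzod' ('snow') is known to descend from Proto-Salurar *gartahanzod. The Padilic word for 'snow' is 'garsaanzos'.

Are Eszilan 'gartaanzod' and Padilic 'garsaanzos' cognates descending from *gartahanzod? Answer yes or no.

yes

Derive the expected Padilic reflex of *gartahanzod:
Padilic: *gartahanzod > gartahanzot > gartaanzot > garsaanzos  (by unconditioned shift, h-loss, unconditioned shift)
Padilic 'garsaanzos' matches the regular reflex exactly, so the pair is cognate.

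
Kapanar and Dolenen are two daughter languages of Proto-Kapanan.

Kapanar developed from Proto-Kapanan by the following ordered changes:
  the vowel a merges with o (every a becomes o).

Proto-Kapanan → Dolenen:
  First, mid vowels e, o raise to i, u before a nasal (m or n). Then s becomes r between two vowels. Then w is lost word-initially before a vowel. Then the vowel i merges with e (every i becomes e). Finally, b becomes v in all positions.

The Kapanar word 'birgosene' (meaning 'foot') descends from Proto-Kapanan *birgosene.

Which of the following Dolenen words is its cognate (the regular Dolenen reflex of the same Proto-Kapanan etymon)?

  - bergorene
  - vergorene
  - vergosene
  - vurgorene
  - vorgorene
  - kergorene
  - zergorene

Dolenen: *birgosene > birgosine > birgorine > bergorene > vergorene  (by pre-nasal raising, rhotacism, vowel merger, unconditioned shift)

vergorene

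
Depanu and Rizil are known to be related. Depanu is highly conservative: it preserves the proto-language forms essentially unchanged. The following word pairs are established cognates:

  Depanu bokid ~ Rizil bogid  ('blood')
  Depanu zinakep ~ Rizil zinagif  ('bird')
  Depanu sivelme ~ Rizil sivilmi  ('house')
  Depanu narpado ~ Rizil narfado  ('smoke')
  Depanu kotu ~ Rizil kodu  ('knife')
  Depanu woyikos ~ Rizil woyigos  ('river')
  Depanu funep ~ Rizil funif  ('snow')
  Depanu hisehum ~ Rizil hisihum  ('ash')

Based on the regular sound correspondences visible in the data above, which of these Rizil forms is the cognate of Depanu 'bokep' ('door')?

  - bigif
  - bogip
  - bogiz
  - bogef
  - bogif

zinakep ~ zinagif — Depanu k corresponds to Rizil g between vowels (before a front vowel).
zinakep ~ zinagif, funep ~ funif — Depanu e corresponds to Rizil i after a consonant, before a labial obstruent.
zinakep ~ zinagif, funep ~ funif — Depanu p corresponds to Rizil f word-finally.
Applying these to Depanu 'bokep':
  bokep → bogep   (k→g between vowels (before a front vowel))
  bogep → bogip   (e→i after a consonant, before a labial obstruent)
  bogip → bogif   (p→f word-finally)
So the Rizil cognate is 'bogif'.

bogif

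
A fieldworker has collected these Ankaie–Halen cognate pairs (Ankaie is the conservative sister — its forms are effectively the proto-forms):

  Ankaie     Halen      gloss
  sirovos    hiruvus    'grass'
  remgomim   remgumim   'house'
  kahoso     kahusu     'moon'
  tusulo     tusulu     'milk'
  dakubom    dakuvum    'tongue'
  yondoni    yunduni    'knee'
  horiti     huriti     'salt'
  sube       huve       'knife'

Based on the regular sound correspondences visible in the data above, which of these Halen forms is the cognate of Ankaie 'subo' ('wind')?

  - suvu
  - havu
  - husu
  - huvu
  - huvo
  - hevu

sube ~ huve — Ankaie s corresponds to Halen h word-initially before a back vowel.
dakubom ~ dakuvum — Ankaie b corresponds to Halen v between vowels (before a back vowel).
kahoso ~ kahusu, tusulo ~ tusulu — Ankaie o corresponds to Halen u word-finally.
Applying these to Ankaie 'subo':
  subo → hubo   (s→h word-initially before a back vowel)
  hubo → huvo   (b→v between vowels (before a back vowel))
  huvo → huvu   (o→u word-finally)
So the Halen cognate is 'huvu'.

huvu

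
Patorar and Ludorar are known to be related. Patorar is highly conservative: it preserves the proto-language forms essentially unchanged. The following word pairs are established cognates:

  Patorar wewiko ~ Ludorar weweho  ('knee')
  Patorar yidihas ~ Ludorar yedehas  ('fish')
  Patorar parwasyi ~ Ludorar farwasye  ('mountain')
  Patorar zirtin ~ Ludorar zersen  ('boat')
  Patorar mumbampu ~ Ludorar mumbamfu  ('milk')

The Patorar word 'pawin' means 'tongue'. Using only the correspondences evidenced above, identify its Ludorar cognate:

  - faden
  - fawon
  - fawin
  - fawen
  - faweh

fawen

parwasyi ~ farwasye — Patorar p corresponds to Ludorar f word-initially before a back vowel.
zirtin ~ zersen — Patorar i corresponds to Ludorar e after a consonant, before a nasal.
Applying these to Patorar 'pawin':
  pawin → fawin   (p→f word-initially before a back vowel)
  fawin → fawen   (i→e after a consonant, before a nasal)
So the Ludorar cognate is 'fawen'.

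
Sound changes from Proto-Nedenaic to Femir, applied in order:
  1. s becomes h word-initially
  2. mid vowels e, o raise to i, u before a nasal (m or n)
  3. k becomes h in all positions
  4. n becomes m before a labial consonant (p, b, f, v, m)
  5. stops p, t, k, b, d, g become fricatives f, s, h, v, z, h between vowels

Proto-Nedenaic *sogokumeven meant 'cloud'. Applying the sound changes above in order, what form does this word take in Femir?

hohohumevin

Femir: *sogokumeven > hogokumeven > hogokumevin > hogohumevin > hohohumevin  (by debuccalisation, pre-nasal raising, unconditioned shift, intervocalic lenition)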